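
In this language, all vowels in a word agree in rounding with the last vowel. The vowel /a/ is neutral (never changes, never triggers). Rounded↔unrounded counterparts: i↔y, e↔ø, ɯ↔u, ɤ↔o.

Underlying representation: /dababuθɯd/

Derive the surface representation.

[dababɯθɯd]

/u/ harmonizes with /ɯ/ ([-round]) → [ɯ]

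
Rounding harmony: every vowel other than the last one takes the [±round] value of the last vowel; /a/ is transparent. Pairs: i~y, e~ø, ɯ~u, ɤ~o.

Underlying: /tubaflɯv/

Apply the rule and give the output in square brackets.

[tɯbaflɯv]

/u/ harmonizes with /ɯ/ ([-round]) → [ɯ]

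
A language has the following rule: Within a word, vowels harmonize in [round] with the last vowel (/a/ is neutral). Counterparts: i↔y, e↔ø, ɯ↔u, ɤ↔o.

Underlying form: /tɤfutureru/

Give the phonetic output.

/ɤ/ harmonizes with /u/ ([+round]) → [o]
/e/ harmonizes with /u/ ([+round]) → [ø]

[tofuturøru]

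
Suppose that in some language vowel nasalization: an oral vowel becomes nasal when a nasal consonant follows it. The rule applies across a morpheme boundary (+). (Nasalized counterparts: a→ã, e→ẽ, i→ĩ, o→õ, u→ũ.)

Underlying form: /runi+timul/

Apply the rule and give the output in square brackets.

[rũni+tĩmul]

/u/ before nasal /n/ → [ũ]
/i/ before nasal /m/ → [ĩ]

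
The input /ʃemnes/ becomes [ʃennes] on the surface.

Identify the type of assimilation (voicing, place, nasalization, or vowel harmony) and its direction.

/m/→[n].
Each target copies a feature from the following segment, so the direction is regressive.

place assimilation, regressive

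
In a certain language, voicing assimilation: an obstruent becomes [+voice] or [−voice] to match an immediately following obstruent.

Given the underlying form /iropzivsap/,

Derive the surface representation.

/p/ before /z/ (voiced) → [b]
/v/ before /s/ (voiceless) → [f]

[irobzifsap]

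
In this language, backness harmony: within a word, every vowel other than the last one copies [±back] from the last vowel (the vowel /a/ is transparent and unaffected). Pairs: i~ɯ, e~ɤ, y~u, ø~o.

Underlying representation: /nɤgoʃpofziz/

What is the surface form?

/ɤ/ harmonizes with /i/ ([-back]) → [e]
/o/ harmonizes with /i/ ([-back]) → [ø]
/o/ harmonizes with /i/ ([-back]) → [ø]

[negøʃpøfziz]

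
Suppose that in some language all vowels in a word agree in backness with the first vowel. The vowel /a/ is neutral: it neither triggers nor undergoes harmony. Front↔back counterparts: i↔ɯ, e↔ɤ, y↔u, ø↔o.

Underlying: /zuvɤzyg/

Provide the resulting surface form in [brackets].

[zuvɤzug]

/y/ harmonizes with /u/ ([+back]) → [u]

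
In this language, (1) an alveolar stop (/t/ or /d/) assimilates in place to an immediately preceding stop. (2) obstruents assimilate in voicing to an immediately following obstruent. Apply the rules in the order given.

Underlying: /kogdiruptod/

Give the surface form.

[koggiruppod]

Rule 1: /d/ after /g/ (velar) → [g]
Rule 1: /t/ after /p/ (labial) → [p]
After rule 1: koggiruppod
Rule 2: no segment meets the rule's conditions; no change.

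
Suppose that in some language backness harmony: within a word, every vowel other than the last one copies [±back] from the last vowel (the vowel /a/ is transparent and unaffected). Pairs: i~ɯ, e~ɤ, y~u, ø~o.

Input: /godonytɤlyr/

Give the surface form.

[gødønytelyr]

/o/ harmonizes with /y/ ([-back]) → [ø]
/o/ harmonizes with /y/ ([-back]) → [ø]
/ɤ/ harmonizes with /y/ ([-back]) → [e]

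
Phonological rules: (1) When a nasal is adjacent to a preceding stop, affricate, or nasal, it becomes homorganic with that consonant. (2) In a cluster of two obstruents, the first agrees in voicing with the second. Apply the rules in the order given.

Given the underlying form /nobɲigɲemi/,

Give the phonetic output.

Rule 1: /ɲ/ after /b/ (labial) → [m]
Rule 1: /ɲ/ after /g/ (velar) → [ŋ]
After rule 1: nobmigŋemi
Rule 2: no segment meets the rule's conditions; no change.

[nobmigŋemi]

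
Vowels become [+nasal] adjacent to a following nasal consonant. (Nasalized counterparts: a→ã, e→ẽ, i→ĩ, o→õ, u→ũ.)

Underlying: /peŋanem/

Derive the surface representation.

/e/ before nasal /ŋ/ → [ẽ]
/a/ before nasal /n/ → [ã]
/e/ before nasal /m/ → [ẽ]

[pẽŋãnẽm]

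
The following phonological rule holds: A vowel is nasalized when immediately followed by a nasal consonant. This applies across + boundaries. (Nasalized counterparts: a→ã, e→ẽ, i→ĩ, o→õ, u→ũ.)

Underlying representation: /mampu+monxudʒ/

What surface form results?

[mãmpũ+mõnxudʒ]

/a/ before nasal /m/ → [ã]
/u/ before nasal /m/ → [ũ]
/o/ before nasal /n/ → [õ]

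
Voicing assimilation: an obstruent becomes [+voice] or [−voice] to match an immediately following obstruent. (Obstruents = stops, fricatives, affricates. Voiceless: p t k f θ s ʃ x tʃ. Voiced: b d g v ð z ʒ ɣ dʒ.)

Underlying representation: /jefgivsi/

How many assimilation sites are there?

2

/f/ before /g/ (voiced) → [v]
/v/ before /s/ (voiceless) → [f]
2 segments change.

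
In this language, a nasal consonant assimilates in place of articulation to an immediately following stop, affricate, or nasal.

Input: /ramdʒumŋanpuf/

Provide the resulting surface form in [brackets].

[raɲdʒuŋŋampuf]

/m/ before /dʒ/ (palatal) → [ɲ]
/m/ before /ŋ/ (velar) → [ŋ]
/n/ before /p/ (labial) → [m]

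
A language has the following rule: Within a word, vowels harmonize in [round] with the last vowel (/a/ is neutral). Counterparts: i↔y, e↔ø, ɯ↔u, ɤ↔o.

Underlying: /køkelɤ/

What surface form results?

/ø/ harmonizes with /ɤ/ ([-round]) → [e]

[kekelɤ]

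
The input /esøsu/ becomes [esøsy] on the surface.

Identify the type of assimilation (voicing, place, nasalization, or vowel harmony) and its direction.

vowel harmony, progressive

/u/→[y].
Vowels agree with the first vowel, so the harmony is progressive.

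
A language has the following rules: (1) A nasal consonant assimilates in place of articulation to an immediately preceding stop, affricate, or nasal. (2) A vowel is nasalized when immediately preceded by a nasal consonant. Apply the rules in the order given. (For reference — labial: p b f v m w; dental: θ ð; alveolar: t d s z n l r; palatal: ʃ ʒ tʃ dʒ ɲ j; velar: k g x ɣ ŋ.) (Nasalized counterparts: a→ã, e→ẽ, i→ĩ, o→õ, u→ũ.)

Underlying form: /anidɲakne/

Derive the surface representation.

[anĩdnãkŋẽ]

Rule 1: /ɲ/ after /d/ (alveolar) → [n]
Rule 1: /n/ after /k/ (velar) → [ŋ]
After rule 1: anidnakŋe
Rule 2: /i/ after nasal /n/ → [ĩ]
Rule 2: /a/ after nasal /n/ → [ã]
Rule 2: /e/ after nasal /ŋ/ → [ẽ]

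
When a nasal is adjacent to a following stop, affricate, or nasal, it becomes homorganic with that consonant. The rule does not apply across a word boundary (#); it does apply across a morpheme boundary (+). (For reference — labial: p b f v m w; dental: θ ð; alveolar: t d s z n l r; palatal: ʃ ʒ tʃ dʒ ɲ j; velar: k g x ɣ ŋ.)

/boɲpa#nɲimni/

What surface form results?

/ɲ/ before /p/ (labial) → [m]
/n/ before /ɲ/ (palatal) → [ɲ]
/m/ before /n/ (alveolar) → [n]

[bompa#ɲɲinni]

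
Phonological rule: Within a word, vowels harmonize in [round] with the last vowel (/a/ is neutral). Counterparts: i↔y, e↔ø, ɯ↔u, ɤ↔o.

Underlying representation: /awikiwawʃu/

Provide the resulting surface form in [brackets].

/i/ harmonizes with /u/ ([+round]) → [y]
/i/ harmonizes with /u/ ([+round]) → [y]

[awykywawʃu]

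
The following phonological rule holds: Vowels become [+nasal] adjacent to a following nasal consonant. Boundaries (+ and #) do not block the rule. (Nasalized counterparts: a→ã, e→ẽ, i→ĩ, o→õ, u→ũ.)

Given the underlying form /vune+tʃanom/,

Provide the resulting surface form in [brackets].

[vũne+tʃãnõm]

/u/ before nasal /n/ → [ũ]
/a/ before nasal /n/ → [ã]
/o/ before nasal /m/ → [õ]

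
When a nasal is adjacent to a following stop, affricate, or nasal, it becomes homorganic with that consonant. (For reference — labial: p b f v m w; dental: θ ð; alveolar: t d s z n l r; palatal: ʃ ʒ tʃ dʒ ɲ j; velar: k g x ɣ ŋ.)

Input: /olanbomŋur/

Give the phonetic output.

/n/ before /b/ (labial) → [m]
/m/ before /ŋ/ (velar) → [ŋ]

[olamboŋŋur]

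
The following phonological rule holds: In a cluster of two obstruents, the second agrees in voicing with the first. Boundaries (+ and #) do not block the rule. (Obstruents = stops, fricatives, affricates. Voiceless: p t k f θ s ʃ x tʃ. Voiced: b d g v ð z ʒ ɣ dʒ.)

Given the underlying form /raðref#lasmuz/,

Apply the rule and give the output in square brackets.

no segment meets the rule's conditions; no change.

[raðref#lasmuz]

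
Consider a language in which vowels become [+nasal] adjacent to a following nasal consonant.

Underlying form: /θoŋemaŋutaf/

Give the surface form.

/o/ before nasal /ŋ/ → [õ]
/e/ before nasal /m/ → [ẽ]
/a/ before nasal /ŋ/ → [ã]

[θõŋẽmãŋutaf]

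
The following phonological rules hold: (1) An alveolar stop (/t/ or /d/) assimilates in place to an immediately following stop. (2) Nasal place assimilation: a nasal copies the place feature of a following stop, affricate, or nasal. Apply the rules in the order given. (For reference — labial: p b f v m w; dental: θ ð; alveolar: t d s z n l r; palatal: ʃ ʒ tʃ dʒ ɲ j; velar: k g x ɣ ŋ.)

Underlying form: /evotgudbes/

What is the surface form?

[evokgubbes]

Rule 1: /t/ before /g/ (velar) → [k]
Rule 1: /d/ before /b/ (labial) → [b]
After rule 1: evokgubbes
Rule 2: no segment meets the rule's conditions; no change.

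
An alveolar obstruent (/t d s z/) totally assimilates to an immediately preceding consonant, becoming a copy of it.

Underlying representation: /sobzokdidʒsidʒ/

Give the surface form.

[sobbokkidʒdʒidʒ]

/z/ after /b/ → [b] (total assimilation)
/d/ after /k/ → [k] (total assimilation)
/s/ after /dʒ/ → [dʒ] (total assimilation)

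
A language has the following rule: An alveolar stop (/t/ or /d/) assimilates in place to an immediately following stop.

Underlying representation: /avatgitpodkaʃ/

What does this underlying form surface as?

[avakgippogkaʃ]

/t/ before /g/ (velar) → [k]
/t/ before /p/ (labial) → [p]
/d/ before /k/ (velar) → [g]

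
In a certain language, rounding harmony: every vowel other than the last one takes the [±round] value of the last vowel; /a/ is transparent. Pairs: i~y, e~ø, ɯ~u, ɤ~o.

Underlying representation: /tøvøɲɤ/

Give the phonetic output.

/ø/ harmonizes with /ɤ/ ([-round]) → [e]
/ø/ harmonizes with /ɤ/ ([-round]) → [e]

[teveɲɤ]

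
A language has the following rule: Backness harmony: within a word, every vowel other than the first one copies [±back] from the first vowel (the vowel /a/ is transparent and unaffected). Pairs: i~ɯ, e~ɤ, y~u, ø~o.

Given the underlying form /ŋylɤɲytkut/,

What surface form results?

[ŋyleɲytkyt]

/ɤ/ harmonizes with /y/ ([-back]) → [e]
/u/ harmonizes with /y/ ([-back]) → [y]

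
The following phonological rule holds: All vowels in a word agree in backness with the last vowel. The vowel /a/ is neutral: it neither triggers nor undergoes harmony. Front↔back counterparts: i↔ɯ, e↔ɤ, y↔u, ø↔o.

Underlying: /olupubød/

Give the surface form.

/o/ harmonizes with /ø/ ([-back]) → [ø]
/u/ harmonizes with /ø/ ([-back]) → [y]
/u/ harmonizes with /ø/ ([-back]) → [y]

[ølypybød]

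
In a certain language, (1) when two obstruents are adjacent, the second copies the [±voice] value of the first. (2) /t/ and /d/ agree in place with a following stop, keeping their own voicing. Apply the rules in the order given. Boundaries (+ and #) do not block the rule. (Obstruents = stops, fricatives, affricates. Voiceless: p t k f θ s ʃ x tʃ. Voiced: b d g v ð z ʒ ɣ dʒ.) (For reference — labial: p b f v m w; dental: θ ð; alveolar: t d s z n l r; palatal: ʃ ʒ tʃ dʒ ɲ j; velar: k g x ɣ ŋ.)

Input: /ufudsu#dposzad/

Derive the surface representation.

Rule 1: /s/ after /d/ (voiced) → [z]
Rule 1: /p/ after /d/ (voiced) → [b]
Rule 1: /z/ after /s/ (voiceless) → [s]
After rule 1: ufudzu#dbossad
Rule 2: /d/ before /b/ (labial) → [b]

[ufudzu#bbossad]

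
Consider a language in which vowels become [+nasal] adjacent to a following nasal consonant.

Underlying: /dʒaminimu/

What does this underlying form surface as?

/a/ before nasal /m/ → [ã]
/i/ before nasal /n/ → [ĩ]
/i/ before nasal /m/ → [ĩ]

[dʒãmĩnĩmu]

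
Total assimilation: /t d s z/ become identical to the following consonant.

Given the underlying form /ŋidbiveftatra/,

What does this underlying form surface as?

/d/ before /b/ → [b] (total assimilation)
/t/ before /r/ → [r] (total assimilation)

[ŋibbiveftarra]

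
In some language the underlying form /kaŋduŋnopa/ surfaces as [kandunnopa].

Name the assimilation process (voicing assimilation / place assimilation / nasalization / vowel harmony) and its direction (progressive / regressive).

/ŋ/→[n] /ŋ/→[n].
Each target copies a feature from the following segment, so the direction is regressive.

place assimilation, regressive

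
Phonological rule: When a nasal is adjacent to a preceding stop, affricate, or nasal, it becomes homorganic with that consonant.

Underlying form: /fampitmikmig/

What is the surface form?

[fampitnikŋig]

/m/ after /t/ (alveolar) → [n]
/m/ after /k/ (velar) → [ŋ]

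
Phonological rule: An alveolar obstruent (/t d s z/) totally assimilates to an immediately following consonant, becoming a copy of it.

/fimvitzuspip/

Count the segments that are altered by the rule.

/t/ before /z/ → [z] (total assimilation)
/s/ before /p/ → [p] (total assimilation)
2 segments change.

2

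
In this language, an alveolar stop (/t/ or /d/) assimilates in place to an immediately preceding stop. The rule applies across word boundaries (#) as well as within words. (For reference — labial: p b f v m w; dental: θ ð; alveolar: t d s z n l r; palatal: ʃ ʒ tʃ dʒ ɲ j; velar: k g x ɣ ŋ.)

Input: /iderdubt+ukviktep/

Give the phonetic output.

[iderdubp+ukvikkep]

/t/ after /b/ (labial) → [p]
/t/ after /k/ (velar) → [k]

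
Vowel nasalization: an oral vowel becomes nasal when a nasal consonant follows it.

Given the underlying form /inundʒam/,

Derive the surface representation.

[ĩnũndʒãm]

/i/ before nasal /n/ → [ĩ]
/u/ before nasal /n/ → [ũ]
/a/ before nasal /m/ → [ã]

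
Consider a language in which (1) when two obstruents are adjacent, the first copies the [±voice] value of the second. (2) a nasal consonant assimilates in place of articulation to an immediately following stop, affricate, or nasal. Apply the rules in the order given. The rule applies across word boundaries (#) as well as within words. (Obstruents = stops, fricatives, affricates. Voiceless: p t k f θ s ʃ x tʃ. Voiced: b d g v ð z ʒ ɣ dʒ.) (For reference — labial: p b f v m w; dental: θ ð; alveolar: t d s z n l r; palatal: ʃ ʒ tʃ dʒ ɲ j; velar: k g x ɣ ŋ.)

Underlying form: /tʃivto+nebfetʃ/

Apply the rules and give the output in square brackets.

[tʃifto+nepfetʃ]

Rule 1: /v/ before /t/ (voiceless) → [f]
Rule 1: /b/ before /f/ (voiceless) → [p]
After rule 1: tʃifto+nepfetʃ
Rule 2: no segment meets the rule's conditions; no change.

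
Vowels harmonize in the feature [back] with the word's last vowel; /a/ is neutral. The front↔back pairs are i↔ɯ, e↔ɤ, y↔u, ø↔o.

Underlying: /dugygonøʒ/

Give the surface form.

[dygygønøʒ]

/u/ harmonizes with /ø/ ([-back]) → [y]
/o/ harmonizes with /ø/ ([-back]) → [ø]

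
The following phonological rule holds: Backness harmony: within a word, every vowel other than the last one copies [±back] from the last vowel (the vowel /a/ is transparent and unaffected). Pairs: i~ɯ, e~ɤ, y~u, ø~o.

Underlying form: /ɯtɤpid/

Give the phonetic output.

[itepid]

/ɯ/ harmonizes with /i/ ([-back]) → [i]
/ɤ/ harmonizes with /i/ ([-back]) → [e]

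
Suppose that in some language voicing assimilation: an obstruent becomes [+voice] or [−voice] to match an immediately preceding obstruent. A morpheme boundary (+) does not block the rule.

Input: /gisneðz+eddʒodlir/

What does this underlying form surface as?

[gisneðz+eddʒodlir]

no segment meets the rule's conditions; no change.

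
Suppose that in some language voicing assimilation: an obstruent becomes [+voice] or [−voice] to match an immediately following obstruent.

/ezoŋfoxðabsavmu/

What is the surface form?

[ezoŋfoɣðapsavmu]

/x/ before /ð/ (voiced) → [ɣ]
/b/ before /s/ (voiceless) → [p]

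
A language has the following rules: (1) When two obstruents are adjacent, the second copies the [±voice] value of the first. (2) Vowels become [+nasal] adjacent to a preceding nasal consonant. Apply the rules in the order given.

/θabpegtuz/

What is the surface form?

Rule 1: /p/ after /b/ (voiced) → [b]
Rule 1: /t/ after /g/ (voiced) → [d]
After rule 1: θabbegduz
Rule 2: no segment meets the rule's conditions; no change.

[θabbegduz]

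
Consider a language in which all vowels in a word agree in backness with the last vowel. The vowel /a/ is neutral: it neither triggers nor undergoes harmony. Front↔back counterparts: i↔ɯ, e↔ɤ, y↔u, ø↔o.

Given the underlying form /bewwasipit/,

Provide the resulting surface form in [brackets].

[bewwasipit]

no segment meets the rule's conditions; no change.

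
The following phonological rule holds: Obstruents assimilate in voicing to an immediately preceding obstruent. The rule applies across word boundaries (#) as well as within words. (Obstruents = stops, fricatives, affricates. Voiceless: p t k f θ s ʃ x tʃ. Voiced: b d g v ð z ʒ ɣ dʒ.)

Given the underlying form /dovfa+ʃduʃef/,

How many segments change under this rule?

2

/f/ after /v/ (voiced) → [v]
/d/ after /ʃ/ (voiceless) → [t]
2 segments change.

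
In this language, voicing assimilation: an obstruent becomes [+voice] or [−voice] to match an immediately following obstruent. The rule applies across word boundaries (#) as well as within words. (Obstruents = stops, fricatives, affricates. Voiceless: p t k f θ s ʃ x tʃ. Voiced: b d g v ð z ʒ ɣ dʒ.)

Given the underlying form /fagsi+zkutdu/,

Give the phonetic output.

[faksi+skuddu]

/g/ before /s/ (voiceless) → [k]
/z/ before /k/ (voiceless) → [s]
/t/ before /d/ (voiced) → [d]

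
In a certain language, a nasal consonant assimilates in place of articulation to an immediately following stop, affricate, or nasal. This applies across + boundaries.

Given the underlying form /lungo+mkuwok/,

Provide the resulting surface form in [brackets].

[luŋgo+ŋkuwok]

/n/ before /g/ (velar) → [ŋ]
/m/ before /k/ (velar) → [ŋ]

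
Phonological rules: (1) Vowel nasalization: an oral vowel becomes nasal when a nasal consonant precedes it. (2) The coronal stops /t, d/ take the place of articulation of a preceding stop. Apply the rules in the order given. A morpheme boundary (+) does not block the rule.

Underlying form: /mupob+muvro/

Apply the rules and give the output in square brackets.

Rule 1: /u/ after nasal /m/ → [ũ]
Rule 1: /u/ after nasal /m/ → [ũ]
After rule 1: mũpob+mũvro
Rule 2: no segment meets the rule's conditions; no change.

[mũpob+mũvro]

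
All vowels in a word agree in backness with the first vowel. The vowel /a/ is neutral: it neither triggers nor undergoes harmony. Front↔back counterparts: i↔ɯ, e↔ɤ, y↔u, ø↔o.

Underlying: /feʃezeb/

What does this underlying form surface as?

no segment meets the rule's conditions; no change.

[feʃezeb]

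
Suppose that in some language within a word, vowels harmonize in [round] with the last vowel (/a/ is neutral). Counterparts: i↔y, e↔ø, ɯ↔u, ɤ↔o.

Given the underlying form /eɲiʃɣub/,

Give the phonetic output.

/e/ harmonizes with /u/ ([+round]) → [ø]
/i/ harmonizes with /u/ ([+round]) → [y]

[øɲyʃɣub]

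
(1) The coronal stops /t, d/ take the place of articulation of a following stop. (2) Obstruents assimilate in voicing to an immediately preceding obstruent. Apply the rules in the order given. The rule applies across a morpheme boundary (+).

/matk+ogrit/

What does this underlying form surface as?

[makk+ogrit]

Rule 1: /t/ before /k/ (velar) → [k]
After rule 1: makk+ogrit
Rule 2: no segment meets the rule's conditions; no change.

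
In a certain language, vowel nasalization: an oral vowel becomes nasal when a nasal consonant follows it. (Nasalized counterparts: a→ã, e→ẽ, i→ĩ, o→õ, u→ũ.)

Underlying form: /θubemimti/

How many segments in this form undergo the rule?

/e/ before nasal /m/ → [ẽ]
/i/ before nasal /m/ → [ĩ]
2 segments change.

2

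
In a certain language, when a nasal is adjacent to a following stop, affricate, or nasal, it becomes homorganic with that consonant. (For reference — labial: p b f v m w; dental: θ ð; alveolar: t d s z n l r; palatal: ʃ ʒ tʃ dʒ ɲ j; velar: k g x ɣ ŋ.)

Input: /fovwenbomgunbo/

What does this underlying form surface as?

/n/ before /b/ (labial) → [m]
/m/ before /g/ (velar) → [ŋ]
/n/ before /b/ (labial) → [m]

[fovwemboŋgumbo]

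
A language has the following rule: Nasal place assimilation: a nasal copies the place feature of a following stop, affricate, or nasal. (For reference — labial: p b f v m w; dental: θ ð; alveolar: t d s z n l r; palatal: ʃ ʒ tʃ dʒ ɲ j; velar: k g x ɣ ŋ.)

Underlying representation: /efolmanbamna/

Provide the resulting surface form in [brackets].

[efolmambanna]

/n/ before /b/ (labial) → [m]
/m/ before /n/ (alveolar) → [n]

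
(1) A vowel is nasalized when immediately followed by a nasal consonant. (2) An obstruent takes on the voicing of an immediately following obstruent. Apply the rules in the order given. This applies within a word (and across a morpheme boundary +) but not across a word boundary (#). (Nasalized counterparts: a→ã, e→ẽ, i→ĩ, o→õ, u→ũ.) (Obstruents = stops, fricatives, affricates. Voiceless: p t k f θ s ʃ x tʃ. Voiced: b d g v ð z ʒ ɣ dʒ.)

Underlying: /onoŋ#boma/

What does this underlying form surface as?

[õnõŋ#bõma]

Rule 1: /o/ before nasal /n/ → [õ]
Rule 1: /o/ before nasal /ŋ/ → [õ]
Rule 1: /o/ before nasal /m/ → [õ]
After rule 1: õnõŋ#bõma
Rule 2: no segment meets the rule's conditions; no change.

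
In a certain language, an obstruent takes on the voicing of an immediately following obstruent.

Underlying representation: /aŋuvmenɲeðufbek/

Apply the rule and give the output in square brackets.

[aŋuvmenɲeðuvbek]

/f/ before /b/ (voiced) → [v]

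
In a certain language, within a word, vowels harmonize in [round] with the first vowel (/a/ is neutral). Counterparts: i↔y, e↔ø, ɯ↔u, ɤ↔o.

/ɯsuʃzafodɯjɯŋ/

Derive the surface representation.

/u/ harmonizes with /ɯ/ ([-round]) → [ɯ]
/o/ harmonizes with /ɯ/ ([-round]) → [ɤ]

[ɯsɯʃzafɤdɯjɯŋ]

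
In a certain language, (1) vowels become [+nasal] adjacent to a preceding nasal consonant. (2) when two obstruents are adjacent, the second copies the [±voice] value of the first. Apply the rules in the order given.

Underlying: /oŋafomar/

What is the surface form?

[oŋãfomãr]

Rule 1: /a/ after nasal /ŋ/ → [ã]
Rule 1: /a/ after nasal /m/ → [ã]
After rule 1: oŋãfomãr
Rule 2: no segment meets the rule's conditions; no change.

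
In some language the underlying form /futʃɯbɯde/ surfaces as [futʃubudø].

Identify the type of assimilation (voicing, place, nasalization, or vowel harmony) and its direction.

vowel harmony, progressive

/ɯ/→[u] /ɯ/→[u] /e/→[ø].
Vowels agree with the first vowel, so the harmony is progressive.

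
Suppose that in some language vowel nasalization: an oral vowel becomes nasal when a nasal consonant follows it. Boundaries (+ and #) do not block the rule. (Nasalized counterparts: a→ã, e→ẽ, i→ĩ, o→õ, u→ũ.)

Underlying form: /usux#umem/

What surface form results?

/u/ before nasal /m/ → [ũ]
/e/ before nasal /m/ → [ẽ]

[usux#ũmẽm]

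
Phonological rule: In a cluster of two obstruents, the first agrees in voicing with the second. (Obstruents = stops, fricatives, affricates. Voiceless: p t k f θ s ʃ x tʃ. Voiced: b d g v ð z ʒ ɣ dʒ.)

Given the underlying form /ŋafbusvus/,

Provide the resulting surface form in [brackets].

[ŋavbuzvus]

/f/ before /b/ (voiced) → [v]
/s/ before /v/ (voiced) → [z]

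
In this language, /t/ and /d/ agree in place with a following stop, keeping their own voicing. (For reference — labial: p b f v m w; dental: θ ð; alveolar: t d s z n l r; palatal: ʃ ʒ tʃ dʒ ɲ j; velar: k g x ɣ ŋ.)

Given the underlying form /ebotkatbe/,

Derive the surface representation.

/t/ before /k/ (velar) → [k]
/t/ before /b/ (labial) → [p]

[ebokkapbe]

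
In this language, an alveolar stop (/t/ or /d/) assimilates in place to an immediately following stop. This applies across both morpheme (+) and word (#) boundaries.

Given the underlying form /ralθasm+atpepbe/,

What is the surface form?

[ralθasm+appepbe]

/t/ before /p/ (labial) → [p]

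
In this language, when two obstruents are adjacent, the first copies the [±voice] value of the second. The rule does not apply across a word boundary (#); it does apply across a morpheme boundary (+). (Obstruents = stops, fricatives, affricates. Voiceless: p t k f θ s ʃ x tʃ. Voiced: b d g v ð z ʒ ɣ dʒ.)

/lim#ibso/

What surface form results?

[lim#ipso]

/b/ before /s/ (voiceless) → [p]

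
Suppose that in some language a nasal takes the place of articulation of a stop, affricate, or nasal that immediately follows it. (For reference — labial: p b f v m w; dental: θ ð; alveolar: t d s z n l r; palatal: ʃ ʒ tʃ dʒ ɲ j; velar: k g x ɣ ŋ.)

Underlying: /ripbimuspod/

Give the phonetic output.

no segment meets the rule's conditions; no change.

[ripbimuspod]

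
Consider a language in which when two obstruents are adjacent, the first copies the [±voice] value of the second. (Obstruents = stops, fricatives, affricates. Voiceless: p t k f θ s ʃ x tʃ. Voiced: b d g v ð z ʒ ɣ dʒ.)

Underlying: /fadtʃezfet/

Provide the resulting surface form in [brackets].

/d/ before /tʃ/ (voiceless) → [t]
/z/ before /f/ (voiceless) → [s]

[fattʃesfet]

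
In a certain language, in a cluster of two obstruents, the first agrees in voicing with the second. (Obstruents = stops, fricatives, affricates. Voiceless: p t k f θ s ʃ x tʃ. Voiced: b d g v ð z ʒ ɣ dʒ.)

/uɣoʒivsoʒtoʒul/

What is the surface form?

/v/ before /s/ (voiceless) → [f]
/ʒ/ before /t/ (voiceless) → [ʃ]

[uɣoʒifsoʃtoʒul]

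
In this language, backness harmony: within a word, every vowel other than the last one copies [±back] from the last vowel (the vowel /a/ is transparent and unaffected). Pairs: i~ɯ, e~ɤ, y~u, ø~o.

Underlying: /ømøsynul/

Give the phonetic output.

/ø/ harmonizes with /u/ ([+back]) → [o]
/ø/ harmonizes with /u/ ([+back]) → [o]
/y/ harmonizes with /u/ ([+back]) → [u]

[omosunul]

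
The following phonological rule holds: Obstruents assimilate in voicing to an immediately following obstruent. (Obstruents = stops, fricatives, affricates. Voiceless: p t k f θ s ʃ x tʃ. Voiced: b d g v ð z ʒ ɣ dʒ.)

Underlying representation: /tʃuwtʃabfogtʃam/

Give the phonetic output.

/b/ before /f/ (voiceless) → [p]
/g/ before /tʃ/ (voiceless) → [k]

[tʃuwtʃapfoktʃam]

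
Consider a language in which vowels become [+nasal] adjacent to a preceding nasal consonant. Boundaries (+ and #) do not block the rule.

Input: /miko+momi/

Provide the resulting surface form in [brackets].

/i/ after nasal /m/ → [ĩ]
/o/ after nasal /m/ → [õ]
/i/ after nasal /m/ → [ĩ]

[mĩko+mõmĩ]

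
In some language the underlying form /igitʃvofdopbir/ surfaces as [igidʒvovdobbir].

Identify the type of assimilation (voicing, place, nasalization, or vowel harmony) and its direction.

voicing assimilation, regressive

/tʃ/→[dʒ] /f/→[v] /p/→[b].
Each target copies a feature from the following segment, so the direction is regressive.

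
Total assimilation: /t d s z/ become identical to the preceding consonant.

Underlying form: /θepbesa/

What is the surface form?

[θepbesa]

no segment meets the rule's conditions; no change.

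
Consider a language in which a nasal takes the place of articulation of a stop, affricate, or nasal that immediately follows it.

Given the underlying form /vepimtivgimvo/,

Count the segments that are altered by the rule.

1

/m/ before /t/ (alveolar) → [n]
1 segment changes.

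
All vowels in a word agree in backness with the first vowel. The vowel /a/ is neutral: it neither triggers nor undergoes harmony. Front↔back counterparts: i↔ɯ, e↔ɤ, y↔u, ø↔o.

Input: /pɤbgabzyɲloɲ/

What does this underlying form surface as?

/y/ harmonizes with /ɤ/ ([+back]) → [u]

[pɤbgabzuɲloɲ]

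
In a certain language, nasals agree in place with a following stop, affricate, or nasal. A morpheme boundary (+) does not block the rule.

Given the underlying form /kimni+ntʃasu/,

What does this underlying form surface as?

/m/ before /n/ (alveolar) → [n]
/n/ before /tʃ/ (palatal) → [ɲ]

[kinni+ɲtʃasu]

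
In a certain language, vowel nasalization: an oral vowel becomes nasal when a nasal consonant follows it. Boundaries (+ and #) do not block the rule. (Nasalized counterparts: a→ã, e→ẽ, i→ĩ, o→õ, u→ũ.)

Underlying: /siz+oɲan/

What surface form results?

/o/ before nasal /ɲ/ → [õ]
/a/ before nasal /n/ → [ã]

[siz+õɲãn]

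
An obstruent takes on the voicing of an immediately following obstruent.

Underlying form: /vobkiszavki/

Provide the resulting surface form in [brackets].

/b/ before /k/ (voiceless) → [p]
/s/ before /z/ (voiced) → [z]
/v/ before /k/ (voiceless) → [f]

[vopkizzafki]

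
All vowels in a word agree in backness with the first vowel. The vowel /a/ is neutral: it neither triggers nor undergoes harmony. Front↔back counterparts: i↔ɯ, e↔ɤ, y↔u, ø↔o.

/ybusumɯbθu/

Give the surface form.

[ybysymibθy]

/u/ harmonizes with /y/ ([-back]) → [y]
/u/ harmonizes with /y/ ([-back]) → [y]
/ɯ/ harmonizes with /y/ ([-back]) → [i]
/u/ harmonizes with /y/ ([-back]) → [y]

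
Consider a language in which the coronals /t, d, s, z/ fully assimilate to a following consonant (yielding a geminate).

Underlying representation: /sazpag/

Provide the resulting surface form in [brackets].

/z/ before /p/ → [p] (total assimilation)

[sappag]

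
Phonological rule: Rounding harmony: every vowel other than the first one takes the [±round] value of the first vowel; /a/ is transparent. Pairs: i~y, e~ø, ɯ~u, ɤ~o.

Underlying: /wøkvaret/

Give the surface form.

[wøkvarøt]

/e/ harmonizes with /ø/ ([+round]) → [ø]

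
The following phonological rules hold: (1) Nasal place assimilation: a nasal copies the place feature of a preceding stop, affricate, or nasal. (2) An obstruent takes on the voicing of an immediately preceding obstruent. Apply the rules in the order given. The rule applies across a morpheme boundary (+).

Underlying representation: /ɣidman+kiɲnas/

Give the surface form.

Rule 1: /m/ after /d/ (alveolar) → [n]
Rule 1: /n/ after /ɲ/ (palatal) → [ɲ]
After rule 1: ɣidnan+kiɲɲas
Rule 2: no segment meets the rule's conditions; no change.

[ɣidnan+kiɲɲas]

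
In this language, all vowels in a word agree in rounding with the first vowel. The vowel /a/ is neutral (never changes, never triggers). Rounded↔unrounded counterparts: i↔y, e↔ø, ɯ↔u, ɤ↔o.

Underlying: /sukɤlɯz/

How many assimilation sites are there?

/ɤ/ harmonizes with /u/ ([+round]) → [o]
/ɯ/ harmonizes with /u/ ([+round]) → [u]
2 segments change.

2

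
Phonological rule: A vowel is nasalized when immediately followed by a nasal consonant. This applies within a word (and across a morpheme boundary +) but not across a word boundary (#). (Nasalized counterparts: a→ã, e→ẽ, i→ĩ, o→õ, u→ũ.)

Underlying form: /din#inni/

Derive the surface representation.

/i/ before nasal /n/ → [ĩ]
/i/ before nasal /n/ → [ĩ]

[dĩn#ĩnni]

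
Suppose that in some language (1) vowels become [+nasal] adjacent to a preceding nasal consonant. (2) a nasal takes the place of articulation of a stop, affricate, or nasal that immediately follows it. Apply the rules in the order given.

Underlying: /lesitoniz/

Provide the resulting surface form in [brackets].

[lesitonĩz]

Rule 1: /i/ after nasal /n/ → [ĩ]
After rule 1: lesitonĩz
Rule 2: no segment meets the rule's conditions; no change.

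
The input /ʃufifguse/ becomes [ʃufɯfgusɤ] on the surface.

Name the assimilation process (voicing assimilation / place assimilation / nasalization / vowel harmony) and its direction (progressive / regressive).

vowel harmony, progressive

/i/→[ɯ] /e/→[ɤ].
Vowels agree with the first vowel, so the harmony is progressive.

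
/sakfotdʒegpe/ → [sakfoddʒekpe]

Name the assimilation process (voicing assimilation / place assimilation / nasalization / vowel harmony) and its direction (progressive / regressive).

/t/→[d] /g/→[k].
Each target copies a feature from the following segment, so the direction is regressive.

voicing assimilation, regressive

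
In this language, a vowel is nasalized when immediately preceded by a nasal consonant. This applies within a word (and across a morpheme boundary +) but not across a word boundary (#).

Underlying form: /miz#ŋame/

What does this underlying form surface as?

[mĩz#ŋãmẽ]

/i/ after nasal /m/ → [ĩ]
/a/ after nasal /ŋ/ → [ã]
/e/ after nasal /m/ → [ẽ]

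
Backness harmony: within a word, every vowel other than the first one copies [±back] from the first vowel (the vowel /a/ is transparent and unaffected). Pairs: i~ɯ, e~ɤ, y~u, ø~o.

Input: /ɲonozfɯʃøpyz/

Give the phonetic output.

[ɲonozfɯʃopuz]

/ø/ harmonizes with /o/ ([+back]) → [o]
/y/ harmonizes with /o/ ([+back]) → [u]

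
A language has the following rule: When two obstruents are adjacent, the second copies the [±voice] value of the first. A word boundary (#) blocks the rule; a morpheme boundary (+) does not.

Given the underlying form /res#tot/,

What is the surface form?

[res#tot]

no segment meets the rule's conditions; no change.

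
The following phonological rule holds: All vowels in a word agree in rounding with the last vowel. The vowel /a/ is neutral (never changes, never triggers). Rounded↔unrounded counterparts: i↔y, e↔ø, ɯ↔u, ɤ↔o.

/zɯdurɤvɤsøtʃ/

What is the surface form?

[zudurovosøtʃ]

/ɯ/ harmonizes with /ø/ ([+round]) → [u]
/ɤ/ harmonizes with /ø/ ([+round]) → [o]
/ɤ/ harmonizes with /ø/ ([+round]) → [o]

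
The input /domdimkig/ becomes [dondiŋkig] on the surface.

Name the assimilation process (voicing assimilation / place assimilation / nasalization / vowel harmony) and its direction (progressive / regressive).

/m/→[n] /m/→[ŋ].
Each target copies a feature from the following segment, so the direction is regressive.

place assimilation, regressive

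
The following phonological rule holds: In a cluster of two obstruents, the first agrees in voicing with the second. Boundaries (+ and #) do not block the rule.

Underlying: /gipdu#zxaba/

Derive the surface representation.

/p/ before /d/ (voiced) → [b]
/z/ before /x/ (voiceless) → [s]

[gibdu#sxaba]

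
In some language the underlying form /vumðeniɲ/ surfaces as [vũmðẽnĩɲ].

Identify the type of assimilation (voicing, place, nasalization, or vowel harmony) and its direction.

/u/→[ũ] /e/→[ẽ] /i/→[ĩ].
Each target copies a feature from the following segment, so the direction is regressive.

nasalization, regressive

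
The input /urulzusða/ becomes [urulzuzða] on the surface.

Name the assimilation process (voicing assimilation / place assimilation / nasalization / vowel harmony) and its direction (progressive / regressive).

voicing assimilation, regressive

/s/→[z].
Each target copies a feature from the following segment, so the direction is regressive.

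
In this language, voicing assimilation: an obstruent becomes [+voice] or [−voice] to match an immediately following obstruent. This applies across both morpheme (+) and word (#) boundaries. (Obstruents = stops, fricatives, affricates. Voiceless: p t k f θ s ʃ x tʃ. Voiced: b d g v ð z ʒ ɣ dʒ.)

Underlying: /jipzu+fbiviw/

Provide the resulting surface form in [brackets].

/p/ before /z/ (voiced) → [b]
/f/ before /b/ (voiced) → [v]

[jibzu+vbiviw]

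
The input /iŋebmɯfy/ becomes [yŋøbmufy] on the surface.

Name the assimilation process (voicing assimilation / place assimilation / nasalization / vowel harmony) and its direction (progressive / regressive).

vowel harmony, regressive

/i/→[y] /e/→[ø] /ɯ/→[u].
Vowels agree with the last vowel, so the harmony is regressive.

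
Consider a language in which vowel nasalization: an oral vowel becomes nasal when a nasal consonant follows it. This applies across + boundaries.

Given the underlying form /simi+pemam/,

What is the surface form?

[sĩmi+pẽmãm]

/i/ before nasal /m/ → [ĩ]
/e/ before nasal /m/ → [ẽ]
/a/ before nasal /m/ → [ã]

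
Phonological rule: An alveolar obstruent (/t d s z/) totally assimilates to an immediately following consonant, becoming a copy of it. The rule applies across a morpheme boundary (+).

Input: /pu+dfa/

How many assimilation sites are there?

/d/ before /f/ → [f] (total assimilation)
1 segment changes.

1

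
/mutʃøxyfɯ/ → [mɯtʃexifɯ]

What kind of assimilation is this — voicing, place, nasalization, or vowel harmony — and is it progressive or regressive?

/u/→[ɯ] /ø/→[e] /y/→[i].
Vowels agree with the last vowel, so the harmony is regressive.

vowel harmony, regressive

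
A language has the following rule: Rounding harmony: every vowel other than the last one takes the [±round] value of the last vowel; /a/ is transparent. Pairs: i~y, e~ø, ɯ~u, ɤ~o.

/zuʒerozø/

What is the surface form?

[zuʒørozø]

/e/ harmonizes with /ø/ ([+round]) → [ø]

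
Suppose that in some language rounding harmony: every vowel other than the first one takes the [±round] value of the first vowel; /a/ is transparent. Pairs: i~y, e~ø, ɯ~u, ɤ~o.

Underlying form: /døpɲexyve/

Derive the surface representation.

/e/ harmonizes with /ø/ ([+round]) → [ø]
/e/ harmonizes with /ø/ ([+round]) → [ø]

[døpɲøxyvø]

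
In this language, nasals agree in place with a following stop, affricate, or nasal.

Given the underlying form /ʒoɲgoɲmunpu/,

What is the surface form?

[ʒoŋgommumpu]

/ɲ/ before /g/ (velar) → [ŋ]
/ɲ/ before /m/ (labial) → [m]
/n/ before /p/ (labial) → [m]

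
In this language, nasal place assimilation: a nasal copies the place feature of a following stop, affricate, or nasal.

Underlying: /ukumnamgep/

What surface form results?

[ukunnaŋgep]

/m/ before /n/ (alveolar) → [n]
/m/ before /g/ (velar) → [ŋ]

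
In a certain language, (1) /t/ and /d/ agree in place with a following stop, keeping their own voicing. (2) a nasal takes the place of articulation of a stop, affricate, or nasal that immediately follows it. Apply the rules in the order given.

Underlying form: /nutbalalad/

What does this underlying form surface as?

[nupbalalad]

Rule 1: /t/ before /b/ (labial) → [p]
After rule 1: nupbalalad
Rule 2: no segment meets the rule's conditions; no change.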